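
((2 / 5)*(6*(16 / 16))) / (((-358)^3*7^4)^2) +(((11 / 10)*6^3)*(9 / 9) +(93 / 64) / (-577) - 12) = 7898825956500154712076745923 / 35012917258548592909125440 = 225.60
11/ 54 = 0.20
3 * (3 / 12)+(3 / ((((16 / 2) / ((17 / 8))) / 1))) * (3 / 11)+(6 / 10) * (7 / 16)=4329 / 3520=1.23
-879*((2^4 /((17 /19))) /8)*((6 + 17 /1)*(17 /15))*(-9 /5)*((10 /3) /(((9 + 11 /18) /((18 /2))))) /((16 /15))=93341889 /346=269774.25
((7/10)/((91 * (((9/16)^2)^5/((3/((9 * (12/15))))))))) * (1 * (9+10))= 2611340115968/135984591639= 19.20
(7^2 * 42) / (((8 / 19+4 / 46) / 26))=3897166 / 37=105328.81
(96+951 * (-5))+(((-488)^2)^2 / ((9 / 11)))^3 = 242781684015251485584382806754864325 / 729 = 333033860103225631802994200000000.00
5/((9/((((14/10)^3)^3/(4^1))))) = 40353607/14062500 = 2.87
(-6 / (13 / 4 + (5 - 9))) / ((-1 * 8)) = -1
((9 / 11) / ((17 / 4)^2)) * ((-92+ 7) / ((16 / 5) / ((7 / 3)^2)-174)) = 0.02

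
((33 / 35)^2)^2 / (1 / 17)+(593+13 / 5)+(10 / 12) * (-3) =606.53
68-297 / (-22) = 163 / 2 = 81.50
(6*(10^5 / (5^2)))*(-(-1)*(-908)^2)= 19787136000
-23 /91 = -0.25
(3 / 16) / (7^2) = 3 / 784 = 0.00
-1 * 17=-17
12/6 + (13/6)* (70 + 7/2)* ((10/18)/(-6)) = -2753/216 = -12.75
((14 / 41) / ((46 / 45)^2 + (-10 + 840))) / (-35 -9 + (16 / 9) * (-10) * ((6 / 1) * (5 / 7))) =-297675 / 87074852572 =-0.00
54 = 54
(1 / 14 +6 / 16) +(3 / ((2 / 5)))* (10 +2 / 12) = 4295 / 56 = 76.70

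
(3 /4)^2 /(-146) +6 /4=3495 /2336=1.50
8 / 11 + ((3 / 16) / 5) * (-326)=-5059 / 440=-11.50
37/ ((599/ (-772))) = -28564/ 599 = -47.69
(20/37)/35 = 4/259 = 0.02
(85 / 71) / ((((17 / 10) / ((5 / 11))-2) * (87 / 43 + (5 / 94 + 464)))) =17178500 / 11636732937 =0.00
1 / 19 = 0.05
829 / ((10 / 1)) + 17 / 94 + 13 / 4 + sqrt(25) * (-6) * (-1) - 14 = 102.33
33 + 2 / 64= 33.03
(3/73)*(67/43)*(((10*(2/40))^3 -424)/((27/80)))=-2271970/28251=-80.42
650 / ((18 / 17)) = 5525 / 9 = 613.89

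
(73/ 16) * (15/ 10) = 6.84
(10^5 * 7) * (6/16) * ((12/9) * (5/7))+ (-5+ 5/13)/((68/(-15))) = 55250225/221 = 250001.02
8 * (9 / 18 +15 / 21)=68 / 7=9.71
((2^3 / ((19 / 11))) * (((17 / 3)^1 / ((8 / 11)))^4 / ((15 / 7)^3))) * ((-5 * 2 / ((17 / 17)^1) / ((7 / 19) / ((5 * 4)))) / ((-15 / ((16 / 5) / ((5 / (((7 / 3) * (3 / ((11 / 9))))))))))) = 419431019623 / 1822500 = 230140.48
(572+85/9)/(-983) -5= -49468/8847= -5.59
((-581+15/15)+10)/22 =-285/11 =-25.91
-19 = -19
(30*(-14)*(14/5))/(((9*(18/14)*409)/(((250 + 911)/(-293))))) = 117992/119837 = 0.98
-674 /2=-337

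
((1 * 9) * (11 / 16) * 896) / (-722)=-2772 / 361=-7.68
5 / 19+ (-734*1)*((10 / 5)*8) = -223131 / 19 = -11743.74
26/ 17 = 1.53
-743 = -743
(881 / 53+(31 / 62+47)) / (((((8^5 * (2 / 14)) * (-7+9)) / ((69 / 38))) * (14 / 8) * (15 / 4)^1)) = 156331 / 82493440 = 0.00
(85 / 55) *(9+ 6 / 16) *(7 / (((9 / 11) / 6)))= 2975 / 4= 743.75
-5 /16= -0.31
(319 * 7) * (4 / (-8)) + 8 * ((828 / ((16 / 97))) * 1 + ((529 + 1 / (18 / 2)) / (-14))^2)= 400618003 / 7938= 50468.38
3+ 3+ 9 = 15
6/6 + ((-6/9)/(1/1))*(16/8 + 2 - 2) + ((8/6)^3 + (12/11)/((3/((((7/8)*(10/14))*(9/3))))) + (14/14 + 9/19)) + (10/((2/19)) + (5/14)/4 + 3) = 32321875/316008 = 102.28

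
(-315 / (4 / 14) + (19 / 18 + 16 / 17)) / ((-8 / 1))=168377 / 1224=137.56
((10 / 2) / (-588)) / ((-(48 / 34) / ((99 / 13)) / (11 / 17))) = 605 / 20384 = 0.03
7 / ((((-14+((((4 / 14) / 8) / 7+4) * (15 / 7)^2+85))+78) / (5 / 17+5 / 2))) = 3193330 / 27329557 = 0.12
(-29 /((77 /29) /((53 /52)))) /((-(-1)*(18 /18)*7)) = -44573 /28028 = -1.59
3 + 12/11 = 45/11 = 4.09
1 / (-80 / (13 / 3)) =-13 / 240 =-0.05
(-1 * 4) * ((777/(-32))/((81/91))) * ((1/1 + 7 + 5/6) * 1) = 1249157/1296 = 963.86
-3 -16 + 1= -18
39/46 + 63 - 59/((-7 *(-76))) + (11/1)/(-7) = 760657/12236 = 62.17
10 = 10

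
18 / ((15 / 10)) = 12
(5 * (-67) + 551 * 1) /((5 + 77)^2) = 54 /1681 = 0.03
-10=-10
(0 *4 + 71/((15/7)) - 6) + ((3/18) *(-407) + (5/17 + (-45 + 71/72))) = -84.42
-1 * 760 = -760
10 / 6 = 5 / 3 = 1.67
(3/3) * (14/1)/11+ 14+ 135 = 1653/11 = 150.27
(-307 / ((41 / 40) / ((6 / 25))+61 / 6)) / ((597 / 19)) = -93328 / 137907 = -0.68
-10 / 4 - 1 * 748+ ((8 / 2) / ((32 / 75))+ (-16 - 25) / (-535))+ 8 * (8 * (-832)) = -231073127 / 4280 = -53989.05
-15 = -15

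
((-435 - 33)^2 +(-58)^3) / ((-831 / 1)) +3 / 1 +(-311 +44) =-243296 / 831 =-292.77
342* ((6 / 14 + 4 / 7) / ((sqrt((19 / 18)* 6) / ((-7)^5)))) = -302526* sqrt(57) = -2284021.21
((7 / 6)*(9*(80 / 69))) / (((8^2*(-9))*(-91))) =5 / 21528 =0.00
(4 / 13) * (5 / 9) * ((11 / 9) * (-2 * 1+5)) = 220 / 351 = 0.63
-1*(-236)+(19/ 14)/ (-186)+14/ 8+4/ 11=3410159/ 14322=238.11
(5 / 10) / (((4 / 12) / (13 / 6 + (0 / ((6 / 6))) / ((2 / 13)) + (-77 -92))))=-1001 / 4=-250.25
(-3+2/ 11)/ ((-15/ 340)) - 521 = -15085/ 33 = -457.12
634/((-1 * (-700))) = 317/350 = 0.91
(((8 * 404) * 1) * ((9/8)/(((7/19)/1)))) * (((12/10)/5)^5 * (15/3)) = 537197184/13671875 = 39.29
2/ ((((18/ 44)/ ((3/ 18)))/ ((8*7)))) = 1232/ 27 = 45.63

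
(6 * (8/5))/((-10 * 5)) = -24/125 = -0.19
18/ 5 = 3.60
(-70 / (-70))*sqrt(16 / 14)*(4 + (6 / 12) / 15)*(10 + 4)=242*sqrt(14) / 15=60.37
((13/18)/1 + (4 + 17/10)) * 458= 132362/45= 2941.38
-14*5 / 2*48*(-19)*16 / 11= 510720 / 11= 46429.09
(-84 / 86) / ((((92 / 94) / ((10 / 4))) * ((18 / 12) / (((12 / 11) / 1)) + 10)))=-2820 / 12857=-0.22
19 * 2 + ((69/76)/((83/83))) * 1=2957/76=38.91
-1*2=-2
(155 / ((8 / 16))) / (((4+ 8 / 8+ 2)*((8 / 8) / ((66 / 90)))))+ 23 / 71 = 48905 / 1491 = 32.80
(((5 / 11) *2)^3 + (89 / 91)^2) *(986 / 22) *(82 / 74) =380486500263 / 4485958477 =84.82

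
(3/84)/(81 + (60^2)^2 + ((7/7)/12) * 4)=3/1088646832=0.00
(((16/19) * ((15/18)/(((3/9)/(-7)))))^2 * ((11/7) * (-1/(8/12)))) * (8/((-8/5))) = 924000/361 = 2559.56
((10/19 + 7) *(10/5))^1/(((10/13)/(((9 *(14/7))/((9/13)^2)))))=628342/855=734.90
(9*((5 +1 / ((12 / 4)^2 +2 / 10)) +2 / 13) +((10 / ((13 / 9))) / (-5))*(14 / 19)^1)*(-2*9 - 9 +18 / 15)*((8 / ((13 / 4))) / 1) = -217357776 / 73853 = -2943.11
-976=-976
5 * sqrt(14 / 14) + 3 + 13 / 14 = 125 / 14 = 8.93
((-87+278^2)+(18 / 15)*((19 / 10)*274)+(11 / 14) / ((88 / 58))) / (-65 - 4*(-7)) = -2103.30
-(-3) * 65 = 195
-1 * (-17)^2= -289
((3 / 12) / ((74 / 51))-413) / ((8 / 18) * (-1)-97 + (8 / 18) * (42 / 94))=51689331 / 12175960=4.25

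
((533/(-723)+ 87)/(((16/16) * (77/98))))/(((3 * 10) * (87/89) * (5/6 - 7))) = -77710528/128003535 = -0.61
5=5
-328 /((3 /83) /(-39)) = 353912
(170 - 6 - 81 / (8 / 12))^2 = 7225 / 4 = 1806.25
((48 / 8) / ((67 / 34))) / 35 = 204 / 2345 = 0.09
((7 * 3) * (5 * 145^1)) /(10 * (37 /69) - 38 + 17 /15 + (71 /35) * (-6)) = -12256125 /35159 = -348.59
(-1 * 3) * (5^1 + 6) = -33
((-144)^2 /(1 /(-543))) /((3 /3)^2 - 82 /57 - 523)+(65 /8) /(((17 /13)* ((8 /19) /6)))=87644054031 /4057696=21599.46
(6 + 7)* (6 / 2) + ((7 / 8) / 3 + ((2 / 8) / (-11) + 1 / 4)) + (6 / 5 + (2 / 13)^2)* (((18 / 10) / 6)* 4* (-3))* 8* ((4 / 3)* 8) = -375211711 / 1115400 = -336.39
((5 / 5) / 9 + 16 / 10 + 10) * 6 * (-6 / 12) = -527 / 15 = -35.13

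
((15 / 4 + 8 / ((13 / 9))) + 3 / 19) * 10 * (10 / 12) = 78.72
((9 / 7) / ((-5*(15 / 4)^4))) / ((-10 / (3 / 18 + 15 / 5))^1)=1216 / 2953125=0.00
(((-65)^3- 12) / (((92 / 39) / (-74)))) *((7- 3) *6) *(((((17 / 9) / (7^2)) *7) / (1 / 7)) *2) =17965653992 / 23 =781115390.96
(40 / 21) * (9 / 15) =8 / 7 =1.14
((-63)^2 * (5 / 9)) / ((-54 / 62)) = -7595 / 3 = -2531.67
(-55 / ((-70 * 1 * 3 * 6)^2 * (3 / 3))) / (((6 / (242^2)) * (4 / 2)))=-161051 / 952560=-0.17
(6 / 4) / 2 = 3 / 4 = 0.75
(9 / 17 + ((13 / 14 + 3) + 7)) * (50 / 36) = 7575 / 476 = 15.91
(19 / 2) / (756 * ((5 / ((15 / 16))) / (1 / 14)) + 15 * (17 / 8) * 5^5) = 0.00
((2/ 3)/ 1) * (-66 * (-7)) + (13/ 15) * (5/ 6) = 5557/ 18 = 308.72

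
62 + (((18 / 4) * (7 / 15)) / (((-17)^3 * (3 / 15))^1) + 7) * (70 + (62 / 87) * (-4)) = 227351603 / 427431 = 531.90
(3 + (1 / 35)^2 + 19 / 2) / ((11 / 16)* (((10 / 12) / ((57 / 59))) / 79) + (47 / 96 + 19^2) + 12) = 3309921144 / 98893214875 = 0.03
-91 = -91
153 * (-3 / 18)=-51 / 2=-25.50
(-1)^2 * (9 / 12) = 3 / 4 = 0.75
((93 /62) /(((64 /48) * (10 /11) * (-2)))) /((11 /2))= -9 /80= -0.11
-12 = -12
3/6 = 1/2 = 0.50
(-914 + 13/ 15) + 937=358/ 15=23.87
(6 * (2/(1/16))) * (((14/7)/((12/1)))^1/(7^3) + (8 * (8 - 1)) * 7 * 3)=77446688/343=225792.09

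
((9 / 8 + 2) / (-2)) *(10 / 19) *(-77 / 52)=1.22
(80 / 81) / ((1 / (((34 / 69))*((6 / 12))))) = 1360 / 5589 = 0.24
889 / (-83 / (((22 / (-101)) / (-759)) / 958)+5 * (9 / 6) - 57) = -1778 / 554133165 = -0.00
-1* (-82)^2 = -6724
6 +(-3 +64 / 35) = 169 / 35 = 4.83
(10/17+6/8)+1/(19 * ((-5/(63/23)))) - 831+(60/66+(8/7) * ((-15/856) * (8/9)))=-3043725561193/3672451860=-828.80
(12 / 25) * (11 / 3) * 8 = 352 / 25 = 14.08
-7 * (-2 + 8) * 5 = -210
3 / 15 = 1 / 5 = 0.20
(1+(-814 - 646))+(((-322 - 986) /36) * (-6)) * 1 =-1241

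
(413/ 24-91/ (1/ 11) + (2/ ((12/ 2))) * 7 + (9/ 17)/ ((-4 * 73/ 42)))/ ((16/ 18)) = -87702069/ 79424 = -1104.23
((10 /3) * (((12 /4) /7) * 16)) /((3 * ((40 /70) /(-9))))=-120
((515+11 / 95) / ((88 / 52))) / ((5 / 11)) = 318084 / 475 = 669.65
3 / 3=1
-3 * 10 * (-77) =2310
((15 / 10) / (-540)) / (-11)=1 / 3960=0.00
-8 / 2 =-4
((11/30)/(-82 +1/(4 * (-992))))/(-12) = 5456/14641965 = 0.00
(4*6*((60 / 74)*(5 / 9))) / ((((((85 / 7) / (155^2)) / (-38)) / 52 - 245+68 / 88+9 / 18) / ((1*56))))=-16376424064000 / 6592906410639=-2.48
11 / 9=1.22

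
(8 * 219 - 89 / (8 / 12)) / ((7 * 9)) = 1079 / 42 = 25.69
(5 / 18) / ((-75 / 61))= -61 / 270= -0.23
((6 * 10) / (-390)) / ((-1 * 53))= 2 / 689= 0.00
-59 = -59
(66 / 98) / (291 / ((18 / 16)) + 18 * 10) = 99 / 64484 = 0.00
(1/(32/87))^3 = 658503/32768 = 20.10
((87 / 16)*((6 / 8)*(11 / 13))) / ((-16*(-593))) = 2871 / 7894016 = 0.00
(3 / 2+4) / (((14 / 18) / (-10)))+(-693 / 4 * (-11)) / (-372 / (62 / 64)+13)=-112563 / 1484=-75.85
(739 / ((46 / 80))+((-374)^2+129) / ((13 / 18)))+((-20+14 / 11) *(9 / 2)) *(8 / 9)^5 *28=4182658055162 / 21579129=193828.86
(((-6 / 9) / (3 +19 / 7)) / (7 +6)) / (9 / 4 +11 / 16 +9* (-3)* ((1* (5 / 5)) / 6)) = 28 / 4875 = 0.01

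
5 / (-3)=-5 / 3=-1.67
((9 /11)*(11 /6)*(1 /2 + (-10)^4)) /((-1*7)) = -60003 /28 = -2142.96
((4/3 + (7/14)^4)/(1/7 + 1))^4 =48382841521/21743271936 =2.23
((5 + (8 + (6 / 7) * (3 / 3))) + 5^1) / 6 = 22 / 7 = 3.14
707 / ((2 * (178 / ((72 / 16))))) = 6363 / 712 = 8.94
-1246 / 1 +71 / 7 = -8651 / 7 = -1235.86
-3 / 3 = -1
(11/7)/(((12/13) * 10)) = 143/840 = 0.17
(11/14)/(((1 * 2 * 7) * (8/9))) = 99/1568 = 0.06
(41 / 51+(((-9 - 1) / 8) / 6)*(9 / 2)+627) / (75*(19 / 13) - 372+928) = 6649799 / 7060848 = 0.94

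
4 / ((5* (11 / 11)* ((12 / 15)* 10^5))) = 0.00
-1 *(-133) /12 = 133 /12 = 11.08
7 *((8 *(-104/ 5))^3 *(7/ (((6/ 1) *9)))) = -14110294016/ 3375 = -4180827.86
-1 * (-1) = 1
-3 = -3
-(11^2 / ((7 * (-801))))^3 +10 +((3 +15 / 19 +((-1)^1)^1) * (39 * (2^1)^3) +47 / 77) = 32454690789299204 / 36841555160487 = 880.93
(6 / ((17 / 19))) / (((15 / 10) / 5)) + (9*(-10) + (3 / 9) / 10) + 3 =-32953 / 510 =-64.61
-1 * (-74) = 74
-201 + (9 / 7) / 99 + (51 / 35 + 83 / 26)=-1965339 / 10010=-196.34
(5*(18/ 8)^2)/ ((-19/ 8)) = -405/ 38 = -10.66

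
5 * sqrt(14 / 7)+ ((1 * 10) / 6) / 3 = 5 / 9+ 5 * sqrt(2) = 7.63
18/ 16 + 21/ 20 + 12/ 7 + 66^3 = 287499.89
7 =7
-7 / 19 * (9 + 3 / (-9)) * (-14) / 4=637 / 57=11.18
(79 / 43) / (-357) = -79 / 15351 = -0.01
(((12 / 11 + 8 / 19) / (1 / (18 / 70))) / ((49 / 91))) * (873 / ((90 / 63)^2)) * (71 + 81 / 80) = 46486309779 / 2090000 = 22242.25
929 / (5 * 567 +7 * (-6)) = 929 / 2793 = 0.33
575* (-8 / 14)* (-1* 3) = 985.71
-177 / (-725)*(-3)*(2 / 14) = -531 / 5075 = -0.10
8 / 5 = 1.60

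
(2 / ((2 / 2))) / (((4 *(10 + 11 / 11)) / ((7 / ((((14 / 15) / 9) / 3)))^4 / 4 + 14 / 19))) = 19108097.07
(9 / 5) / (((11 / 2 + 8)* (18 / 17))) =17 / 135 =0.13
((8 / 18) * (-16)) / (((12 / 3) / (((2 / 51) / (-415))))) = 32 / 190485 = 0.00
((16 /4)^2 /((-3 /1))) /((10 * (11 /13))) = -104 /165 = -0.63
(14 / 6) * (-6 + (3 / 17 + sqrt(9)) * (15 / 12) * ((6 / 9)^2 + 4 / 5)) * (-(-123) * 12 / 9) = -6888 / 17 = -405.18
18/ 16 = 9/ 8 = 1.12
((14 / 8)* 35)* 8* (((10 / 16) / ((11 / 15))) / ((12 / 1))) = 6125 / 176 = 34.80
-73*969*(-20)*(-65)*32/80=-36783240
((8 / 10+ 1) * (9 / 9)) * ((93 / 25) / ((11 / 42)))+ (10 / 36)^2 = 11424271 / 445500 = 25.64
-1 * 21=-21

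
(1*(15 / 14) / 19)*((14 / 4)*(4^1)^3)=240 / 19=12.63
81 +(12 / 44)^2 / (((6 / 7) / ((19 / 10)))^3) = 237576637 / 2904000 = 81.81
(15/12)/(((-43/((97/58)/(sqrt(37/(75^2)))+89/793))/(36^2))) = -5892750 * sqrt(37)/46139 - 144180/34099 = -781.10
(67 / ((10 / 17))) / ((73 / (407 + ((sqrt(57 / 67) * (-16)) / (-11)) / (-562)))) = 463573 / 730 - 68 * sqrt(3819) / 1128215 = 635.03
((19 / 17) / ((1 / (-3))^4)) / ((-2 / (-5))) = 7695 / 34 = 226.32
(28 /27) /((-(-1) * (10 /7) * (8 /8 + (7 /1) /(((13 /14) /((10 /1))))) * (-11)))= -1274 /1474605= -0.00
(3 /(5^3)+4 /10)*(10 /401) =0.01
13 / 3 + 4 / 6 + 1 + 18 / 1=24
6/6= 1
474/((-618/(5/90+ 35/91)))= -79/234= -0.34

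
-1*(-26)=26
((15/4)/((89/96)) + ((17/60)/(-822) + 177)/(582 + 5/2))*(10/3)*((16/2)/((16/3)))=1593550121/73304316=21.74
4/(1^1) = 4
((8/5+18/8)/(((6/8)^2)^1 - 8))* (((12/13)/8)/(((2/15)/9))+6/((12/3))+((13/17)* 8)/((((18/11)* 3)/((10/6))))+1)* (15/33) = -885415/304317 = -2.91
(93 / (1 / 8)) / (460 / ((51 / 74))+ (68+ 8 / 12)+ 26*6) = 6324 / 7583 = 0.83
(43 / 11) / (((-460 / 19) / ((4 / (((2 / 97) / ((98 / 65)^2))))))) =-380553698 / 5344625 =-71.20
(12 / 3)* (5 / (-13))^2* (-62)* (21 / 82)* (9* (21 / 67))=-12303900 / 464243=-26.50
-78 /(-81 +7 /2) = 156 /155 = 1.01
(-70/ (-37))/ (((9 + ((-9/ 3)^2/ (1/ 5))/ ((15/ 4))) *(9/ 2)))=20/ 999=0.02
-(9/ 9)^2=-1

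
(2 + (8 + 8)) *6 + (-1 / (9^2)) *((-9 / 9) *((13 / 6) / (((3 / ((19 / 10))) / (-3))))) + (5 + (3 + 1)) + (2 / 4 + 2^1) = 580523 / 4860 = 119.45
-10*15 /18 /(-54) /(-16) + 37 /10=3.69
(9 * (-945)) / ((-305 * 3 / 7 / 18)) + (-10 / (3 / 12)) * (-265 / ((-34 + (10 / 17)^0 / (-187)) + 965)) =1569835079 / 1327482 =1182.57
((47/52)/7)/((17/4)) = 47/1547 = 0.03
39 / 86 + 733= 63077 / 86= 733.45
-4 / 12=-1 / 3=-0.33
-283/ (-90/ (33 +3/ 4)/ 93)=78957/ 8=9869.62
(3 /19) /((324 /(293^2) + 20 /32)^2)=1415049753792 /3543180696811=0.40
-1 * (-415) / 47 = 415 / 47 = 8.83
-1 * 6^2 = -36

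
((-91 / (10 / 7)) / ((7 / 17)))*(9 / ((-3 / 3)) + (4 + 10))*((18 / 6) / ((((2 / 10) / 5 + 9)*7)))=-16575 / 452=-36.67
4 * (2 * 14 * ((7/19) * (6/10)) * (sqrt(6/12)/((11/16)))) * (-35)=-131712 * sqrt(2)/209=-891.24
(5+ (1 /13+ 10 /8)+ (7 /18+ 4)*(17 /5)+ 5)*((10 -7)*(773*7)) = 332359853 /780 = 426102.38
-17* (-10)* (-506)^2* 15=652891800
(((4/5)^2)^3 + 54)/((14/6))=23.26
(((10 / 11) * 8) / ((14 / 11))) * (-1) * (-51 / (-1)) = -2040 / 7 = -291.43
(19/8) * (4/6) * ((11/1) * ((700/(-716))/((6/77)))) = -2816275/12888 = -218.52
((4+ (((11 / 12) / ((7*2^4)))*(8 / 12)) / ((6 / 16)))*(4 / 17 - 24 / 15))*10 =-176030 / 3213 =-54.79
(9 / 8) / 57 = 3 / 152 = 0.02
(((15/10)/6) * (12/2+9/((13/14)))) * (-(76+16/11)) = -43452/143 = -303.86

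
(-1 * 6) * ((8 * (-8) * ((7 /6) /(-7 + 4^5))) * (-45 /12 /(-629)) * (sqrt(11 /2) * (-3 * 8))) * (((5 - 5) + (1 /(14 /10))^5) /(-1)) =1000000 * sqrt(22) /170655877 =0.03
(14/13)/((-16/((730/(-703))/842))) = 2555/30780152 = 0.00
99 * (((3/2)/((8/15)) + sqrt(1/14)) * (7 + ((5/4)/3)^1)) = 2937 * sqrt(14)/56 + 132165/64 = 2261.31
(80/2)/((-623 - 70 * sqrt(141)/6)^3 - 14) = -10710267660/48424329180572149 + 76087200 * sqrt(141)/6917761311510307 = -0.00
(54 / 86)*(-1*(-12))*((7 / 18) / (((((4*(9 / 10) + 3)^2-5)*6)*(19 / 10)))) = 2625 / 393794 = 0.01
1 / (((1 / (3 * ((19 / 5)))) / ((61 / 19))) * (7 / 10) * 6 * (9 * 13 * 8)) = 61 / 6552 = 0.01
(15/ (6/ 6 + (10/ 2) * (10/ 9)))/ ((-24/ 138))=-3105/ 236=-13.16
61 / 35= 1.74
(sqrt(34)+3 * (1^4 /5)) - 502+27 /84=-70151 /140+sqrt(34)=-495.25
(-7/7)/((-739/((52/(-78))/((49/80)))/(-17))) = 2720/108633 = 0.03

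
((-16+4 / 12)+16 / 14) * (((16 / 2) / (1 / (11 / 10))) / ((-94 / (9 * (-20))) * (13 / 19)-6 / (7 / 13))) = 1529880 / 129103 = 11.85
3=3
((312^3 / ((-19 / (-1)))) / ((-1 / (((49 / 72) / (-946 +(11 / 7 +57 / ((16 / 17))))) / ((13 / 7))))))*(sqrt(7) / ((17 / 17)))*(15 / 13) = 2023.20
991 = 991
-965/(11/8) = -7720/11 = -701.82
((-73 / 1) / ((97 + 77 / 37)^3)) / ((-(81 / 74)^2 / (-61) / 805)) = -3.08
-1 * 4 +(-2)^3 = -12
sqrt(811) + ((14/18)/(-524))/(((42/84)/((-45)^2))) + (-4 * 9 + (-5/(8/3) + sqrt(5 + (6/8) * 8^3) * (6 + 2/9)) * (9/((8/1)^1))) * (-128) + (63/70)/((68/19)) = -896 * sqrt(389) + sqrt(811) + 434019141/89080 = -12771.16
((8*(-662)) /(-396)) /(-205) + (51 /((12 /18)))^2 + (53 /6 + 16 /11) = 475915529 /81180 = 5862.47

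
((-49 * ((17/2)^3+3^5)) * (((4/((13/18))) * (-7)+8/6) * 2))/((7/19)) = 332873065/39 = 8535206.79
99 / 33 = 3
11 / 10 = 1.10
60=60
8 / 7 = 1.14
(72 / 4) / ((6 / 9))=27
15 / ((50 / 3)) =9 / 10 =0.90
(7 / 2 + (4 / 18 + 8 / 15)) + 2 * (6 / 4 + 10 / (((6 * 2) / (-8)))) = -547 / 90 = -6.08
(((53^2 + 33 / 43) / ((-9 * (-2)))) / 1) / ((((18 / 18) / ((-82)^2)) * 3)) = 406196840 / 1161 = 349868.08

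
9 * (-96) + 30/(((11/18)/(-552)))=-307584/11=-27962.18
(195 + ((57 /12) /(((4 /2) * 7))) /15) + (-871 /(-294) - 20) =348851 /1960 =177.99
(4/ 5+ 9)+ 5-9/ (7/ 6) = 248/ 35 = 7.09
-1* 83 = -83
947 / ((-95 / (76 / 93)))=-3788 / 465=-8.15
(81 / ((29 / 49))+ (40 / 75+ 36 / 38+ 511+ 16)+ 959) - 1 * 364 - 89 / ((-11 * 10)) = 229315243 / 181830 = 1261.15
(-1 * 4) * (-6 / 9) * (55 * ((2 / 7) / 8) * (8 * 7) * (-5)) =-1466.67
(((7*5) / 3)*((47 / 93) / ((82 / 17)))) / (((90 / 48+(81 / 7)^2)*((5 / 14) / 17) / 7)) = 1826315848 / 608817897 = 3.00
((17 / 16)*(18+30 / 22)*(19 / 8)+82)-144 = -18497 / 1408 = -13.14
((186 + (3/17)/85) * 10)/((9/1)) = 179182/867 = 206.67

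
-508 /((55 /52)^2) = -1373632 /3025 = -454.09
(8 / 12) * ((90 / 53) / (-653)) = -60 / 34609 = -0.00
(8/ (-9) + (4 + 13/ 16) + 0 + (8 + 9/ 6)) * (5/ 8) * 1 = 9665/ 1152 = 8.39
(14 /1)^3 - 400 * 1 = 2344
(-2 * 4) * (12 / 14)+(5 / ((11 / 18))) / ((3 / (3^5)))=50502 / 77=655.87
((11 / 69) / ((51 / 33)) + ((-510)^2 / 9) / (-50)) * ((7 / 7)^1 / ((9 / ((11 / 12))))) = -58.86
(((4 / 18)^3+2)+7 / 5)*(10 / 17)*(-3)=-24866 / 4131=-6.02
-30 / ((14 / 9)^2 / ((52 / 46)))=-15795 / 1127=-14.02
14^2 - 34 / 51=195.33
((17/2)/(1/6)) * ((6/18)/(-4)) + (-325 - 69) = -1593/4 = -398.25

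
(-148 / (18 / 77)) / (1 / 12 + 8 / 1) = -22792 / 291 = -78.32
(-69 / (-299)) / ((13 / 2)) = 6 / 169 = 0.04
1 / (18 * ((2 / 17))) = 17 / 36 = 0.47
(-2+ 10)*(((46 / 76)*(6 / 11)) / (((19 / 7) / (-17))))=-65688 / 3971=-16.54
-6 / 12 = -1 / 2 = -0.50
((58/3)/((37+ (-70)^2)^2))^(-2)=5346813283316649/3364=1589421308952.63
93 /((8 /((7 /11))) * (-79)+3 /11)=-7161 /76451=-0.09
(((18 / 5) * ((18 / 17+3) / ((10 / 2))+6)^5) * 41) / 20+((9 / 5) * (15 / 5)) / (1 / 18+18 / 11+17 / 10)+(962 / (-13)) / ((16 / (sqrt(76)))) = 40315891624575790599 / 372490609843750 - 37 * sqrt(19) / 4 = 108192.99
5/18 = 0.28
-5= -5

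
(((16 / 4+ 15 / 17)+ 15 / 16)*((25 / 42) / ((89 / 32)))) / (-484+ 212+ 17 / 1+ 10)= -7915 / 1556877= -0.01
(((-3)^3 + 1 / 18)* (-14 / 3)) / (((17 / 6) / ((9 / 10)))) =679 / 17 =39.94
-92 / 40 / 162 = -23 / 1620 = -0.01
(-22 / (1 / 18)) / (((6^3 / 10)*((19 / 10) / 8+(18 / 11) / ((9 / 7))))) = -48400 / 3987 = -12.14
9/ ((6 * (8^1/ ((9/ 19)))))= 27/ 304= 0.09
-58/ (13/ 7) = -406/ 13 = -31.23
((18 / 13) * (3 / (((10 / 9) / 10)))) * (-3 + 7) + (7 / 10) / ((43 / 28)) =419234 / 2795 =149.99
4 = 4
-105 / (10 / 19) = -399 / 2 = -199.50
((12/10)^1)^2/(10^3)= 9/6250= 0.00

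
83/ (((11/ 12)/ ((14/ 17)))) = 13944/ 187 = 74.57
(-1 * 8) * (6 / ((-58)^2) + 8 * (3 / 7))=-161556 / 5887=-27.44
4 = 4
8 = 8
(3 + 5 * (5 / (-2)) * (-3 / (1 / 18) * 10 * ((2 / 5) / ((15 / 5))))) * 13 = 11739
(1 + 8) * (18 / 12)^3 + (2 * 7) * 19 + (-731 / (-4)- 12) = 3737 / 8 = 467.12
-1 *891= -891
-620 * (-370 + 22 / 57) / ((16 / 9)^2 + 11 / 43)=15165167760 / 226081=67078.47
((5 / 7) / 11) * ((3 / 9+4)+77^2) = 89000 / 231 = 385.28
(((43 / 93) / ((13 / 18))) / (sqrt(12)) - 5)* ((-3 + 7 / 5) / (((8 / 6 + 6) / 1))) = 12 / 11 - 516* sqrt(3) / 22165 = 1.05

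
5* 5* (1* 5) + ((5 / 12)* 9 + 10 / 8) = 130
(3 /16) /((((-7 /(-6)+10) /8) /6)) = 0.81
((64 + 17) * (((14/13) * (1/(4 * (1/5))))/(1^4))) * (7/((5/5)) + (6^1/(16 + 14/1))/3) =10017/13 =770.54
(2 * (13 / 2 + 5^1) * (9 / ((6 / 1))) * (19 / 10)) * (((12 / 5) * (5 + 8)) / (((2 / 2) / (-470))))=-4806126 / 5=-961225.20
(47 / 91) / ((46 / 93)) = 1.04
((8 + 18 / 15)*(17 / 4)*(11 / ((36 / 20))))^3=79562482901 / 5832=13642401.05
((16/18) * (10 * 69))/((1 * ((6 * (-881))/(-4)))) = 3680/7929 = 0.46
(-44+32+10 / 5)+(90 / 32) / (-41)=-6605 / 656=-10.07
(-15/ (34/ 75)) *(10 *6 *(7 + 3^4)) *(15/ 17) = -154152.25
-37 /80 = -0.46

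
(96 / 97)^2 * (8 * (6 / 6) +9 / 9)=82944 / 9409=8.82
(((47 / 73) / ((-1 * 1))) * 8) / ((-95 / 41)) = 15416 / 6935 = 2.22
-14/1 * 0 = 0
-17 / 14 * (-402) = 3417 / 7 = 488.14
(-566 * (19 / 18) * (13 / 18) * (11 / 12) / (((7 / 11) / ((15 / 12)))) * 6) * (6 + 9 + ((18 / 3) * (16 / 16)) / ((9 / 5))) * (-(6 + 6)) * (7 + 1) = 4651911550 / 567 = 8204429.54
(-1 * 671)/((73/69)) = -46299/73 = -634.23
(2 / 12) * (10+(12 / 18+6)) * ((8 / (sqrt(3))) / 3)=200 * sqrt(3) / 81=4.28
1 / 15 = 0.07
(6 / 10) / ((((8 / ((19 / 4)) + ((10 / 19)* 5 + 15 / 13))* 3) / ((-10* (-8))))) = 3952 / 1351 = 2.93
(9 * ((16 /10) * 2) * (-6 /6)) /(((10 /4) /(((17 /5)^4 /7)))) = -24054048 /109375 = -219.92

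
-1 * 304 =-304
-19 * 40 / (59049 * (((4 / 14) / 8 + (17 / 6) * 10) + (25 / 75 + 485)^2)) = -21280 / 389496107277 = -0.00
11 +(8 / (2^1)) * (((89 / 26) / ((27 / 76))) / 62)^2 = 1313795695 / 118396161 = 11.10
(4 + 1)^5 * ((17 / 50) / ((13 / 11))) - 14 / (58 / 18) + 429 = 998065 / 754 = 1323.69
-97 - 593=-690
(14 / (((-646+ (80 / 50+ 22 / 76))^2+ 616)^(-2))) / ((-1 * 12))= -1574862822797048337847 / 7819260000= -201408166859.40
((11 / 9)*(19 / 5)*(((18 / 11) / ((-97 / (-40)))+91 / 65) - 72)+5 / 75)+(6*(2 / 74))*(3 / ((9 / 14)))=-261589918 / 807525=-323.94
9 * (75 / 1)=675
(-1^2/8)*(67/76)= -67/608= -0.11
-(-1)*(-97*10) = -970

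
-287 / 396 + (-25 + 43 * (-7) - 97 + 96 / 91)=-15231329 / 36036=-422.67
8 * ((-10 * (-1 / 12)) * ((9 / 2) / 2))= 15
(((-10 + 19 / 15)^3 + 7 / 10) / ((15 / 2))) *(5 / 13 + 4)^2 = -1621415977 / 950625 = -1705.63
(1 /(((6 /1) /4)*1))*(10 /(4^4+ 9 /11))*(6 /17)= 88 /9605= 0.01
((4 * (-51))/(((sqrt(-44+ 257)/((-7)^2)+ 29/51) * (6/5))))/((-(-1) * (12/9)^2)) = -2716575435/11721824+ 97498485 * sqrt(213)/11721824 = -110.36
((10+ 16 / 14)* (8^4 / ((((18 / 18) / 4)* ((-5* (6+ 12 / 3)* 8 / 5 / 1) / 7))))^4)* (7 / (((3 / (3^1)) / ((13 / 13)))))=205914338626633728 / 625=329462941802613.96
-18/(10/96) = -864/5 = -172.80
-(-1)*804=804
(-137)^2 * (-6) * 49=-5518086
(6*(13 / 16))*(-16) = -78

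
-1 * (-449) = 449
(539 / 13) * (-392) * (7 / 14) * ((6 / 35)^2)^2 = -57024 / 8125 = -7.02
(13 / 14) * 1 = 0.93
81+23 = 104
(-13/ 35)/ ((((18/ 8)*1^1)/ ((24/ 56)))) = -52/ 735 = -0.07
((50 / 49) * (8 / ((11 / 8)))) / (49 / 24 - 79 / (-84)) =25600 / 12859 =1.99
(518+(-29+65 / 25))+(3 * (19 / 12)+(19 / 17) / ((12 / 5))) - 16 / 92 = 2912804 / 5865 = 496.64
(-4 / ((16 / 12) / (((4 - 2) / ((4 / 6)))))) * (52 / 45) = -10.40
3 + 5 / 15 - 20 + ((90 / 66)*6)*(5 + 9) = 3230 / 33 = 97.88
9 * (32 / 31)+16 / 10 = 1688 / 155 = 10.89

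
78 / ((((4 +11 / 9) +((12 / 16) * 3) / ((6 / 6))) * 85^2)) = 0.00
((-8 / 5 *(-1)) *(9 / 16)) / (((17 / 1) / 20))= 18 / 17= 1.06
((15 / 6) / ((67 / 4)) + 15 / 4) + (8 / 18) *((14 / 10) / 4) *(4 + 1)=11281 / 2412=4.68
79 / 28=2.82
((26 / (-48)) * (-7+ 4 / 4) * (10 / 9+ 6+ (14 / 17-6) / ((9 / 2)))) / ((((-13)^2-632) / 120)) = -39520 / 7871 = -5.02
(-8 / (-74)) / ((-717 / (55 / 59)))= -220 / 1565211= -0.00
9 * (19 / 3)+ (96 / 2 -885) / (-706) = 41079 / 706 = 58.19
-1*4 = -4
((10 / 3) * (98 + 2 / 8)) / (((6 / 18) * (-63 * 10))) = -131 / 84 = -1.56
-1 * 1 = -1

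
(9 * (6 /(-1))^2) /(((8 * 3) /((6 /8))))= 81 /8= 10.12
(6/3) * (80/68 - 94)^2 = 4980168/289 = 17232.42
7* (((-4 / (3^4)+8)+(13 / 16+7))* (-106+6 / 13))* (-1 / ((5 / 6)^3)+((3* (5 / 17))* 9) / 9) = 29380967371 / 2983500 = 9847.82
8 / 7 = 1.14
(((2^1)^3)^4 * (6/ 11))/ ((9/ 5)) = 40960/ 33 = 1241.21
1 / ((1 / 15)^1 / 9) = 135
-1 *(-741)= 741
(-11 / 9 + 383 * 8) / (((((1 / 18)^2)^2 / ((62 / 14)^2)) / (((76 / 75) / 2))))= 782746677792 / 245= 3194884399.15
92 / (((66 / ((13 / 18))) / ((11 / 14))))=299 / 378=0.79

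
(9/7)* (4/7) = 36/49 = 0.73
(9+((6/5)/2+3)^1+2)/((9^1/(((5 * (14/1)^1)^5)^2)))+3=41241386354000000027/9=4582376261555555558.56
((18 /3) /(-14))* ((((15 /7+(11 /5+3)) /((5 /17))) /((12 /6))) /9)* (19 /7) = -83011 /51450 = -1.61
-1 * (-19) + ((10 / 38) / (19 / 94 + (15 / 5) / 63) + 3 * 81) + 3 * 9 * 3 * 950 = 723254674 / 9367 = 77213.05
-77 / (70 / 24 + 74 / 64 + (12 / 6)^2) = -7392 / 775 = -9.54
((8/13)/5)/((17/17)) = 8/65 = 0.12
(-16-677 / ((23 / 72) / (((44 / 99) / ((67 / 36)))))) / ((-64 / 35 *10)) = 351995 / 12328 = 28.55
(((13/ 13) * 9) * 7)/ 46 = 63/ 46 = 1.37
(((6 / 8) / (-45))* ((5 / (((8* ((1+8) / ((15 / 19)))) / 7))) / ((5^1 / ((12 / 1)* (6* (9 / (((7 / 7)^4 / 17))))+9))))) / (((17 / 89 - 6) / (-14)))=-33.99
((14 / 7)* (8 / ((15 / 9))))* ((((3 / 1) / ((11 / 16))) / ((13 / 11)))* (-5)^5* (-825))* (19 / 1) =22572000000 / 13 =1736307692.31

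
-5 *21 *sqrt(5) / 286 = -105 *sqrt(5) / 286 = -0.82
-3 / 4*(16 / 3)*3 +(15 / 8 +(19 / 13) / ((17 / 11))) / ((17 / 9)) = -315789 / 30056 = -10.51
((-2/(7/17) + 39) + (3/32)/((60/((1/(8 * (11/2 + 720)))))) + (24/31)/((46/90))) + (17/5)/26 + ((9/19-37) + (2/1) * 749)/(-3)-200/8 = -436280580223051/915844826624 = -476.37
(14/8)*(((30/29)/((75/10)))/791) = 1/3277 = 0.00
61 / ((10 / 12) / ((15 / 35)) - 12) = -1098 / 181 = -6.07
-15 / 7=-2.14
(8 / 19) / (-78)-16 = -11860 / 741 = -16.01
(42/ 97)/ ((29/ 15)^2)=0.12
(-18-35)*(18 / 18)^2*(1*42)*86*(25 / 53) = -90300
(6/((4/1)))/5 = 3/10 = 0.30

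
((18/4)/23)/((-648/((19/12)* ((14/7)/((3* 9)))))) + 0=-19/536544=-0.00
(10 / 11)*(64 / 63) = 640 / 693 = 0.92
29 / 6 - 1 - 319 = -1891 / 6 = -315.17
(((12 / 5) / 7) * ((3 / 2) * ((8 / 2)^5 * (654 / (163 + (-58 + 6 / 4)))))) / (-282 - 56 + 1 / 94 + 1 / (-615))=-9.57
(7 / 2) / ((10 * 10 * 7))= 1 / 200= 0.00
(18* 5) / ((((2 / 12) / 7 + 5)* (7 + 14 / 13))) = 2.22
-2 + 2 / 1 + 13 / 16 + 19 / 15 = 499 / 240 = 2.08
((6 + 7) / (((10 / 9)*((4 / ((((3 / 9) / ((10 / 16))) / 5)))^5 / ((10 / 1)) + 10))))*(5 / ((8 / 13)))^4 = 0.01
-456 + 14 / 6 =-1361 / 3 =-453.67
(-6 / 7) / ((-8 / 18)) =27 / 14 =1.93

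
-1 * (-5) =5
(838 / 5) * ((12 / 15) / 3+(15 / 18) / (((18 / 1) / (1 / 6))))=372491 / 8100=45.99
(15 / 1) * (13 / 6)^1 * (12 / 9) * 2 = 260 / 3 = 86.67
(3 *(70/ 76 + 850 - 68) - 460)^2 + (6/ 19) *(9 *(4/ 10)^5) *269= 16098046355357/ 4512500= 3567434.10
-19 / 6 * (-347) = 6593 / 6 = 1098.83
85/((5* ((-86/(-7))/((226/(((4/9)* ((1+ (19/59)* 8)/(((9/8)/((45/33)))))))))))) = 235631781/1451680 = 162.32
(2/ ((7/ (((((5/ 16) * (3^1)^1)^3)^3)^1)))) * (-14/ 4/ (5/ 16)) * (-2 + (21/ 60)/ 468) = 3197291484375/ 893353197568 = 3.58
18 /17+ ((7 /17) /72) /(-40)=3049 /2880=1.06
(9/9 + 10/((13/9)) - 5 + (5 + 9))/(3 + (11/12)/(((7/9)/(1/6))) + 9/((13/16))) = 12320/10391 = 1.19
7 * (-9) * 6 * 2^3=-3024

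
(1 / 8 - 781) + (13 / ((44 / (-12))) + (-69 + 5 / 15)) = -853.09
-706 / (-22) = 353 / 11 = 32.09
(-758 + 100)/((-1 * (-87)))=-658/87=-7.56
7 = 7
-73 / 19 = -3.84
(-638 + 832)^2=37636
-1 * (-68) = 68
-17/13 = -1.31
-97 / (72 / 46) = -2231 / 36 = -61.97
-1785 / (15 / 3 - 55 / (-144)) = -51408 / 155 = -331.66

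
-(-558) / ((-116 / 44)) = -6138 / 29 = -211.66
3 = 3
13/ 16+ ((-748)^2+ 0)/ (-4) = -139875.19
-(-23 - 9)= 32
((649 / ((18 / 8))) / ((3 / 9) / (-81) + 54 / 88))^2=9511352066304 / 42471289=223947.81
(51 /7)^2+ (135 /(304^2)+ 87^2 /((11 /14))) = 482498925885 /49812224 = 9686.36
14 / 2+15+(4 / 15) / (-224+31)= 63686 / 2895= 22.00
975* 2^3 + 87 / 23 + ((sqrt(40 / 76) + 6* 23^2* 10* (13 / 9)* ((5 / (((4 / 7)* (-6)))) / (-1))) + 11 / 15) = sqrt(190) / 19 + 154554973 / 2070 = 74664.96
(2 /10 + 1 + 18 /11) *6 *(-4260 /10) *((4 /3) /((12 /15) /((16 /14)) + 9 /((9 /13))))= -1063296 /1507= -705.57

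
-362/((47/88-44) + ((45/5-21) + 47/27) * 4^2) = 860112/493291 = 1.74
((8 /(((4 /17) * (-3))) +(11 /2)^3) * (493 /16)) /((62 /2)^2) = 1834453 /369024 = 4.97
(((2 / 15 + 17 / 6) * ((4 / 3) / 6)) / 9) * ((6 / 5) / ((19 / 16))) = 2848 / 38475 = 0.07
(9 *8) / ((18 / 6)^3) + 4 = 20 / 3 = 6.67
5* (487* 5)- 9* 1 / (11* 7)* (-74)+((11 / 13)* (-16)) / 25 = 304882273 / 25025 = 12183.11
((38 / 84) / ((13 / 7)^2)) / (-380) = -7 / 20280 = -0.00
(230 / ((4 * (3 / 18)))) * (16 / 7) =5520 / 7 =788.57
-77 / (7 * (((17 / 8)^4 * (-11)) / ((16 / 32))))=2048 / 83521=0.02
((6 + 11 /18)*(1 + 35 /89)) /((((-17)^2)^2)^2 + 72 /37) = 272986 /206740523336589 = 0.00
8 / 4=2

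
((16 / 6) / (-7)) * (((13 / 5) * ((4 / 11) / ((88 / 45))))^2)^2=-62462907 / 3001024334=-0.02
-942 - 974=-1916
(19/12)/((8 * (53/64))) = 38/159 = 0.24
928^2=861184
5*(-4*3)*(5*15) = -4500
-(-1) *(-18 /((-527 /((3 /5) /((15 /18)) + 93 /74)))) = 32913 /487475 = 0.07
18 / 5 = 3.60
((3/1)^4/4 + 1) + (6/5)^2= 22.69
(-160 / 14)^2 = 6400 / 49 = 130.61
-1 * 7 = -7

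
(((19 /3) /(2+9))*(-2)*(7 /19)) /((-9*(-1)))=-14 /297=-0.05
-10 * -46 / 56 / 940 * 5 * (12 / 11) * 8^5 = 5652480 / 3619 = 1561.89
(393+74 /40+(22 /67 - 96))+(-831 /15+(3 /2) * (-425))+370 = -31787 /1340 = -23.72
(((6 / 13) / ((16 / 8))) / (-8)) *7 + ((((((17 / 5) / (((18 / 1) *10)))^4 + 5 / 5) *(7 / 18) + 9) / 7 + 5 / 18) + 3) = 4747047532600411 / 1074691800000000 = 4.42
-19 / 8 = -2.38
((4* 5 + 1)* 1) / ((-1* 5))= -21 / 5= -4.20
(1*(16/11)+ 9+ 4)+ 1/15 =2396/165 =14.52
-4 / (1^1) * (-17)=68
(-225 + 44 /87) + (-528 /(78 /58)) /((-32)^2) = -16277545 /72384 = -224.88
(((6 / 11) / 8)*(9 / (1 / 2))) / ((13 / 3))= 81 / 286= 0.28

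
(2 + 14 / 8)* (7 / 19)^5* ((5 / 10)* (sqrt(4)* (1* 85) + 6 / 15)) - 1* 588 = -2901152751 / 4952198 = -585.83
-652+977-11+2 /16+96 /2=2897 /8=362.12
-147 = -147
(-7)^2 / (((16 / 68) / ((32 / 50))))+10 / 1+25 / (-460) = 329419 / 2300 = 143.23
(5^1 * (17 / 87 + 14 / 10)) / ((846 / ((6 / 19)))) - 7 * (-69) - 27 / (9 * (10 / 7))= 1120854997 / 2330730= 480.90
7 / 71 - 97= -6880 / 71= -96.90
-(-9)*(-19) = -171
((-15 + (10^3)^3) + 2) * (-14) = -13999999818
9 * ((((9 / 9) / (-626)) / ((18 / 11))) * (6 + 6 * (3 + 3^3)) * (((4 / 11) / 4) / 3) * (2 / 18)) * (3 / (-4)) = 31 / 7512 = 0.00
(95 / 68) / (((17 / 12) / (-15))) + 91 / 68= -13.45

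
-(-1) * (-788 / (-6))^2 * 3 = 155236 / 3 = 51745.33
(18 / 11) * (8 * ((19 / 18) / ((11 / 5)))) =760 / 121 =6.28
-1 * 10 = -10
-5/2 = -2.50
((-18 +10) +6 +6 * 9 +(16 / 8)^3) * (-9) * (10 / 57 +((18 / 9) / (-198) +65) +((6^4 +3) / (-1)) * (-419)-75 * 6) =-61384121220 / 209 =-293703929.28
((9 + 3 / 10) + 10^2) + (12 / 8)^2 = 2231 / 20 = 111.55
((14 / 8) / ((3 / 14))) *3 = 24.50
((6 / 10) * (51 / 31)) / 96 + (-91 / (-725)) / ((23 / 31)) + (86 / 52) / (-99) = 3464836979 / 21289039200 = 0.16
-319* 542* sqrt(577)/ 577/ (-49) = 172898* sqrt(577)/ 28273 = 146.89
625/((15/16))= 2000/3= 666.67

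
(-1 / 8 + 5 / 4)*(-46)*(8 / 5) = -414 / 5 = -82.80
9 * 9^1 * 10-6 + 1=805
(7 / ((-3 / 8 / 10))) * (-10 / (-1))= -5600 / 3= -1866.67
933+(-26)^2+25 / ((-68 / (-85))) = 6561 / 4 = 1640.25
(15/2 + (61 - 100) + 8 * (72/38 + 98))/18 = 29171/684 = 42.65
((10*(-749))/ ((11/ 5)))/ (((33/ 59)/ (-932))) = 2059300600/ 363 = 5673004.41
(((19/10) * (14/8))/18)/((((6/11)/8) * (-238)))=-209/18360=-0.01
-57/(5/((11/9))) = -209/15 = -13.93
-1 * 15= -15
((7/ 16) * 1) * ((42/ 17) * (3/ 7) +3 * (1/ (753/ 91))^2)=24799817/ 51408816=0.48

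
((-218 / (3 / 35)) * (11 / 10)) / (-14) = 1199 / 6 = 199.83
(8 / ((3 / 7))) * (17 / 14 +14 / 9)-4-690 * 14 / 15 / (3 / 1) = -4508 / 27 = -166.96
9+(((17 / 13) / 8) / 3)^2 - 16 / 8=681697 / 97344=7.00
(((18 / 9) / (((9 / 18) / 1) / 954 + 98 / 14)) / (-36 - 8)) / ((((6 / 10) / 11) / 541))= -860190 / 13357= -64.40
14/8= 7/4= 1.75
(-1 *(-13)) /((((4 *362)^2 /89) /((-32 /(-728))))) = 89 /3669232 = 0.00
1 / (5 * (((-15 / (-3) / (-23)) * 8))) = -23 / 200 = -0.12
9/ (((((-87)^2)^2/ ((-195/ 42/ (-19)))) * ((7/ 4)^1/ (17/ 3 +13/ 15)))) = 52/ 362835153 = 0.00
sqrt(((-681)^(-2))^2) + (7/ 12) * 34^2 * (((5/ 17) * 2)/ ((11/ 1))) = 183958541/ 5101371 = 36.06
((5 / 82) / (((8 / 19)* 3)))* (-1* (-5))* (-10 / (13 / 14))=-16625 / 6396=-2.60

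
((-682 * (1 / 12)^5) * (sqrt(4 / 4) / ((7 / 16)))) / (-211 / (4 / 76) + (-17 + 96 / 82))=13981 / 8982259776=0.00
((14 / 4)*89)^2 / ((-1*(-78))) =388129 / 312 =1244.00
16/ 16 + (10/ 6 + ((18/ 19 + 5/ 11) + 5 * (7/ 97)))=269392/ 60819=4.43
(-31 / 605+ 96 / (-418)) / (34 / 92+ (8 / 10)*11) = -148534 / 4848591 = -0.03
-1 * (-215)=215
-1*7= -7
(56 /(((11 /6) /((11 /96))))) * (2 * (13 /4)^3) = 15379 /64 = 240.30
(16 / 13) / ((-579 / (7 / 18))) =-56 / 67743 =-0.00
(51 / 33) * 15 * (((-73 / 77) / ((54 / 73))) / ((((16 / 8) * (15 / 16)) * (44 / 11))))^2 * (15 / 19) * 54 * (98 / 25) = 1931080388 / 17070075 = 113.13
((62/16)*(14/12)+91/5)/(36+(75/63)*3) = 38171/66480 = 0.57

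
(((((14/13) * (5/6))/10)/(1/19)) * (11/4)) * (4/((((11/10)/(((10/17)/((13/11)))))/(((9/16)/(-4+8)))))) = 109725/91936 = 1.19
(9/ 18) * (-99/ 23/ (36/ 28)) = -77/ 46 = -1.67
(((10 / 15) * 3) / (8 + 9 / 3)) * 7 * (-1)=-14 / 11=-1.27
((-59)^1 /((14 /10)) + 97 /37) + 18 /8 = -37.27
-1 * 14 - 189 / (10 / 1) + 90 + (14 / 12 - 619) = -8411 / 15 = -560.73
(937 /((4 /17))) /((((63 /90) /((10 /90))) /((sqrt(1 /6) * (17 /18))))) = 243.72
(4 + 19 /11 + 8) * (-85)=-12835 /11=-1166.82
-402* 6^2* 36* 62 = -32301504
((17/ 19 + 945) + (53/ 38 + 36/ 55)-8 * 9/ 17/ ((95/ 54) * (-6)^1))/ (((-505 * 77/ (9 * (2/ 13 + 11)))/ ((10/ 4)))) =-8794318527/ 1436847412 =-6.12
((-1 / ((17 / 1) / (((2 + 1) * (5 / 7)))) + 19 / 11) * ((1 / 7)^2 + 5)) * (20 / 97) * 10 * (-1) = -16.57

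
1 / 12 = 0.08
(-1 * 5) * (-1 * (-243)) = -1215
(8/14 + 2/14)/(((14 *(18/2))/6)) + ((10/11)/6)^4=2007160/58110129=0.03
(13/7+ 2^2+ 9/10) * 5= 473/14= 33.79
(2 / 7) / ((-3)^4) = 2 / 567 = 0.00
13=13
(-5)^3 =-125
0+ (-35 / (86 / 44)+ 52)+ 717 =32297 / 43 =751.09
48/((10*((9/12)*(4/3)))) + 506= 2554/5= 510.80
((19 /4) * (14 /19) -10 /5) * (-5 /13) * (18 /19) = -135 /247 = -0.55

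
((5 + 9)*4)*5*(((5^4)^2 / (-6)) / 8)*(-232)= 1585937500 / 3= 528645833.33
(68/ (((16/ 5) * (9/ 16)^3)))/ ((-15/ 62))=-1079296/ 2187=-493.51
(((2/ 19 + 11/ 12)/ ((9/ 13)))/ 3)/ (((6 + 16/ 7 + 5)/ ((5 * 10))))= 530075/ 286254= 1.85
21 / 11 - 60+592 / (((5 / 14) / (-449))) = -40937627 / 55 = -744320.49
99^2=9801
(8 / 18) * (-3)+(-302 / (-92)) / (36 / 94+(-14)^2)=-1677029 / 1273740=-1.32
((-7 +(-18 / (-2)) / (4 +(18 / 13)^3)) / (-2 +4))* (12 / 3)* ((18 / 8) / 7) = -743103 / 204680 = -3.63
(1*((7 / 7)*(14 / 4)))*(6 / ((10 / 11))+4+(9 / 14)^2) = 10793 / 280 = 38.55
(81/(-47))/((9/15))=-135/47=-2.87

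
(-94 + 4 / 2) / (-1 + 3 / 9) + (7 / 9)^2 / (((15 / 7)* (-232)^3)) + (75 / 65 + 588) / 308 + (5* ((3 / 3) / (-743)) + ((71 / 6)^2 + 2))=3181342302965509271 / 11284001204636160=281.93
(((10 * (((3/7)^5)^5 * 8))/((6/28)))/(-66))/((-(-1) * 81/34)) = -3161351190240/2107393545186230558411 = -0.00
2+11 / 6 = 23 / 6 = 3.83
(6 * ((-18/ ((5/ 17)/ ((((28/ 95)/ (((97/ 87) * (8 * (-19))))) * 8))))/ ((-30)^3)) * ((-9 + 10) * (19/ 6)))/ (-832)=0.00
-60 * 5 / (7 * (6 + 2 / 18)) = -540 / 77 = -7.01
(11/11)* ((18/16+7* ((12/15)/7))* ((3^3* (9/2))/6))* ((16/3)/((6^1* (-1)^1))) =-693/20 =-34.65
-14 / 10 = -7 / 5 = -1.40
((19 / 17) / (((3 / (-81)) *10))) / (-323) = 27 / 2890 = 0.01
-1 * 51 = -51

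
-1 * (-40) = 40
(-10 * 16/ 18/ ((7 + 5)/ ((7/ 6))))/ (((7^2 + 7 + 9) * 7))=-2/ 1053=-0.00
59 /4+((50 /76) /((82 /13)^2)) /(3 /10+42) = 199280687 /13510197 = 14.75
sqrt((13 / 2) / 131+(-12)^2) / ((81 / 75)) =25 * sqrt(9888142) / 7074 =11.11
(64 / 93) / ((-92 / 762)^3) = -147483576 / 377177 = -391.02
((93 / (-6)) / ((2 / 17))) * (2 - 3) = 527 / 4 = 131.75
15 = 15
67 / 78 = 0.86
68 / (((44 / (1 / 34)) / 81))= 81 / 22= 3.68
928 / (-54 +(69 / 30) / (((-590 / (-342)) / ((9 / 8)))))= -21900800 / 1239003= -17.68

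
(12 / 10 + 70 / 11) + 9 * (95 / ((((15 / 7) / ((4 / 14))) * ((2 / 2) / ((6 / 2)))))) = 19226 / 55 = 349.56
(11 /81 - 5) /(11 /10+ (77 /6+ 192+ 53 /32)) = -63040 /2690361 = -0.02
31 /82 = 0.38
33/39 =11/13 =0.85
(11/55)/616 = 0.00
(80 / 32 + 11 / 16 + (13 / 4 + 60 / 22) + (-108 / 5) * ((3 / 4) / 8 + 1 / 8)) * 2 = 3907 / 440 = 8.88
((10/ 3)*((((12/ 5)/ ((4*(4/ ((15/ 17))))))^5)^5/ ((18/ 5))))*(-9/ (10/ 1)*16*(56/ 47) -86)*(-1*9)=853102108707151492988645895/ 8981352844157889871436536077113660239557689344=0.00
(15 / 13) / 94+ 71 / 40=43681 / 24440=1.79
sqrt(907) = 30.12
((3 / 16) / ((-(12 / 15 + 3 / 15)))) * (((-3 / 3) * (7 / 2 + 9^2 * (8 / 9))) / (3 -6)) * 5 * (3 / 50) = -453 / 320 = -1.42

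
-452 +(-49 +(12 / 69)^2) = -265013 / 529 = -500.97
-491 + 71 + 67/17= -7073/17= -416.06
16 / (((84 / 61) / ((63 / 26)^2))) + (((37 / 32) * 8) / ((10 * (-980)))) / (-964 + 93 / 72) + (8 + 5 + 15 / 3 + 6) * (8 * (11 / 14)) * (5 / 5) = 4191637493259 / 19133250500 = 219.08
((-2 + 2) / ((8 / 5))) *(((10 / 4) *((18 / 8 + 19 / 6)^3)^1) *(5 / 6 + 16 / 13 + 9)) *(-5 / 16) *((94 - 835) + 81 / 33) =0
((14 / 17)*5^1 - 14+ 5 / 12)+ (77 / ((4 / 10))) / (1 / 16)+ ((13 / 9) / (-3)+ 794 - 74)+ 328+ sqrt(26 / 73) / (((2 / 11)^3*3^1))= 1331*sqrt(1898) / 1752+ 7560745 / 1836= 4151.15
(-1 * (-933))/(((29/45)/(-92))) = -3862620/29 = -133193.79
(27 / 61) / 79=27 / 4819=0.01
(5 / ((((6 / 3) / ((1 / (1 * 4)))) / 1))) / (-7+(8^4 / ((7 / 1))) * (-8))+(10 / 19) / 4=655675 / 4988184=0.13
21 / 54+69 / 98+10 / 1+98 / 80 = 217289 / 17640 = 12.32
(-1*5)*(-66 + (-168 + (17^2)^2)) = -416435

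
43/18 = 2.39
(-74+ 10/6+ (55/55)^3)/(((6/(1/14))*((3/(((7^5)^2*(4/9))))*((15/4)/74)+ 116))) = -2556158881808/349166525391549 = -0.01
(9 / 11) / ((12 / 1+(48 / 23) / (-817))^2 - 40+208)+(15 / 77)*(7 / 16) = 6450900891 / 73430719696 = 0.09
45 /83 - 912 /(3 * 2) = -12571 /83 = -151.46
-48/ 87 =-16/ 29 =-0.55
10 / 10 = 1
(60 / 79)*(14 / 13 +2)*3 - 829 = -844183 / 1027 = -821.99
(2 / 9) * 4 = 8 / 9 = 0.89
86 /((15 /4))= 344 /15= 22.93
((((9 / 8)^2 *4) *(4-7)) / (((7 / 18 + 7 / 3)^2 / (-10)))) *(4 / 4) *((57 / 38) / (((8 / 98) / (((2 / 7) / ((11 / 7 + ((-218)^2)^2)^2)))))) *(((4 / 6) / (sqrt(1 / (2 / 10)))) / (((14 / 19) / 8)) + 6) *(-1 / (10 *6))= -6561 / 3110452278844479717232-13851 *sqrt(5) / 27216457439889197525780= -0.00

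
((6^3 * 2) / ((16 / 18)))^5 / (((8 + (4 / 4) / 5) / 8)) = 1084529420087040 / 41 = 26451937075293.66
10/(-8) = -5/4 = -1.25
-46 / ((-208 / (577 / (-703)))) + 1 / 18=-82883 / 658008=-0.13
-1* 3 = -3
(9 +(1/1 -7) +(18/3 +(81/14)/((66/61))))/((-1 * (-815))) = 4419/251020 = 0.02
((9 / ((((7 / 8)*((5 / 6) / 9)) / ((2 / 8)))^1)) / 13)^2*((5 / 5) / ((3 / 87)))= 132.35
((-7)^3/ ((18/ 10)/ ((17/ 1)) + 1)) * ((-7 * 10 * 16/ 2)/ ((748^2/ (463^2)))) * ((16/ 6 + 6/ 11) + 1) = 1788582392275/ 6380814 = 280306.30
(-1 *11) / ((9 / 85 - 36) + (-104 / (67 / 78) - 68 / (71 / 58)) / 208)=115642670 / 386280907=0.30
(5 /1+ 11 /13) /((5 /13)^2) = 988 /25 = 39.52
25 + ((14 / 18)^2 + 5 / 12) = 8431 / 324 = 26.02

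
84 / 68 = 21 / 17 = 1.24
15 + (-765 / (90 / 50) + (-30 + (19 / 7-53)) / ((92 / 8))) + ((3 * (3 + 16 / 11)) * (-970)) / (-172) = -52030269 / 152306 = -341.62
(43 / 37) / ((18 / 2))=43 / 333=0.13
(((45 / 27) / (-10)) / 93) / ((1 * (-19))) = 1 / 10602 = 0.00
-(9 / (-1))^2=-81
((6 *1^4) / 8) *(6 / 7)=9 / 14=0.64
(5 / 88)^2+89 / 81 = 691241 / 627264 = 1.10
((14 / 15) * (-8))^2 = 12544 / 225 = 55.75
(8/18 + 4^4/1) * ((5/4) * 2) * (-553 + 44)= -2936930/9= -326325.56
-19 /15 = -1.27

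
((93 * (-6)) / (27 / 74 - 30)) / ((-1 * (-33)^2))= -4588 / 265353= -0.02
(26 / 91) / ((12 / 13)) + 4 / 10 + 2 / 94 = 7213 / 9870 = 0.73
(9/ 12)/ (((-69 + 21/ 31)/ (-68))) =527/ 706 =0.75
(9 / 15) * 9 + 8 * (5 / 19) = 713 / 95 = 7.51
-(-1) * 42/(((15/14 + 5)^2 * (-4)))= -2058/7225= -0.28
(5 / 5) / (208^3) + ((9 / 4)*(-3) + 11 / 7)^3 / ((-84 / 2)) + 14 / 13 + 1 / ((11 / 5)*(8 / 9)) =3490101502561 / 713010794496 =4.89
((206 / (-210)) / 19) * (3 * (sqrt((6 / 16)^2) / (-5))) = 309 / 26600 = 0.01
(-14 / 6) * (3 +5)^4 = -28672 / 3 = -9557.33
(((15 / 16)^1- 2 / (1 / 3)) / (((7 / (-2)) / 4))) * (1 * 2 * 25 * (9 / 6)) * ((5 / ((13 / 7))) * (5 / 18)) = 16875 / 52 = 324.52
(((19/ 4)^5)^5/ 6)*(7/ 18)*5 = 3257677349088963133781336359817465/ 121597189939003392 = 26790728887099337.75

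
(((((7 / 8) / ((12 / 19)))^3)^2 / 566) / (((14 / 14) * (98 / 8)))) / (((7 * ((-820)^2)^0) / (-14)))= -112957160281 / 55380113620992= -0.00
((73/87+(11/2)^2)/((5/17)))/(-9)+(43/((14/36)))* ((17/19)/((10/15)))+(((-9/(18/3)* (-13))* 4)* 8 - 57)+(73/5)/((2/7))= 1571985979/2082780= 754.75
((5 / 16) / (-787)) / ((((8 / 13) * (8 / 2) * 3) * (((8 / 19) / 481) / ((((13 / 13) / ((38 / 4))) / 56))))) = -31265 / 270778368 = -0.00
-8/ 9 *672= -1792/ 3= -597.33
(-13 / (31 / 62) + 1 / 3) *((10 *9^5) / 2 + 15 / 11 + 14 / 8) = -7578034.92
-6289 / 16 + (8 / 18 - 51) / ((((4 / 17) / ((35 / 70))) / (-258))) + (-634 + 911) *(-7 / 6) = 1296041 / 48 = 27000.85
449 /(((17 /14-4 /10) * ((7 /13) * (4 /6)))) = 29185 /19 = 1536.05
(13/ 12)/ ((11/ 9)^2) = 0.73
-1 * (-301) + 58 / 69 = 20827 / 69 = 301.84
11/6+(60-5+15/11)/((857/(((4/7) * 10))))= 2.21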